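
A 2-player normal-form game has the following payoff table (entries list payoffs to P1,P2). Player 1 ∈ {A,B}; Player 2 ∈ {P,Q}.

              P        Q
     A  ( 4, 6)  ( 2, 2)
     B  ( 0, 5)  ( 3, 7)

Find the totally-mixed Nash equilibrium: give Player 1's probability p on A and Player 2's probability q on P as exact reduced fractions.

P1 mixes 1/3 on A; P2 mixes 1/5 on P

P1 indiff ⇒ q·4+(1-q)·2 = q·0+(1-q)·3 ⇒ q(4) = (1-q)(1) ⇒ q = 1/5
P2 indiff ⇒ p·6+(1-p)·5 = p·2+(1-p)·7 ⇒ p(4) = (1-p)(2) ⇒ p = 1/3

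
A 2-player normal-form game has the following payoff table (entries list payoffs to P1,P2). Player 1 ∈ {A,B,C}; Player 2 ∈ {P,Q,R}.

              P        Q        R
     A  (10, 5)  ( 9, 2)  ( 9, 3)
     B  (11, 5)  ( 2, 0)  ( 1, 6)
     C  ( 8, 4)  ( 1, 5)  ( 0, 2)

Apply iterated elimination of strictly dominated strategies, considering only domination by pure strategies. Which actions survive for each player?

P1 drop C (A beats it: P:10>8 Q:9>1 R:9>0)
P2 drop Q (P beats it: A:5>2 B:5>0)
P1→{A,B} P2→{P,R}

Survivors P1:{A,B} P2:{P,R}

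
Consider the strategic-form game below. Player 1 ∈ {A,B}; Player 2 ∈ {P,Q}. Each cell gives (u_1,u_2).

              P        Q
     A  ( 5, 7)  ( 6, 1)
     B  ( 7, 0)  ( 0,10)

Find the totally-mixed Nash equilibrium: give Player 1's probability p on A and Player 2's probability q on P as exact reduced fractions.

(p,q) = (5/8, 3/4)

P1 indiff ⇒ q·5+(1-q)·6 = q·7+(1-q)·0 ⇒ q(-2) = (1-q)(-6) ⇒ q = 3/4
P2 indiff ⇒ p·7+(1-p)·0 = p·1+(1-p)·10 ⇒ p(6) = (1-p)(10) ⇒ p = 5/8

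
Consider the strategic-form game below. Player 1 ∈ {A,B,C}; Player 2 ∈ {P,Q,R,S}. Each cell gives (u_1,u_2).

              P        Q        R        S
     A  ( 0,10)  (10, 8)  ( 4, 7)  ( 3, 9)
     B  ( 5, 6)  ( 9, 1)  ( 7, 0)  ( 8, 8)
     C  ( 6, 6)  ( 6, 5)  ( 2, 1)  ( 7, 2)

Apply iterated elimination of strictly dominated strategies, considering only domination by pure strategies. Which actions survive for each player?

P2 drop Q (P beats it: A:10>8 B:6>1 C:6>5)
P1 drop A (B beats it: P:5>0 R:7>4 S:8>3)
P2 drop R (P beats it: B:6>0 C:6>1)
P1→{B,C} P2→{P,S}

IESDS → P1:{B,C} P2:{P,S}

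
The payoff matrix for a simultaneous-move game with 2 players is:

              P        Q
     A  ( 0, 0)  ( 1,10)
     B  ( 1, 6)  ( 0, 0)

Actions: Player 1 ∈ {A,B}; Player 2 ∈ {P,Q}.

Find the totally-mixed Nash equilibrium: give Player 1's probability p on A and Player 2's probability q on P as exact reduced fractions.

(p,q) = (3/8, 1/2)

P1 indiff ⇒ q·0+(1-q)·1 = q·1+(1-q)·0 ⇒ q(-1) = (1-q)(-1) ⇒ q = 1/2
P2 indiff ⇒ p·0+(1-p)·6 = p·10+(1-p)·0 ⇒ p(-10) = (1-p)(-6) ⇒ p = 3/8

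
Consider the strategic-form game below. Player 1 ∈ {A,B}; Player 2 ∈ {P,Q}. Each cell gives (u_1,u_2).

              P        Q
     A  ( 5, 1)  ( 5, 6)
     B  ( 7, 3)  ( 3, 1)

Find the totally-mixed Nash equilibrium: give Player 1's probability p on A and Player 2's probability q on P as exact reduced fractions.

p=2/7, q=1/2

P1 indiff ⇒ q·5+(1-q)·5 = q·7+(1-q)·3 ⇒ q(-2) = (1-q)(-2) ⇒ q = 1/2
P2 indiff ⇒ p·1+(1-p)·3 = p·6+(1-p)·1 ⇒ p(-5) = (1-p)(-2) ⇒ p = 2/7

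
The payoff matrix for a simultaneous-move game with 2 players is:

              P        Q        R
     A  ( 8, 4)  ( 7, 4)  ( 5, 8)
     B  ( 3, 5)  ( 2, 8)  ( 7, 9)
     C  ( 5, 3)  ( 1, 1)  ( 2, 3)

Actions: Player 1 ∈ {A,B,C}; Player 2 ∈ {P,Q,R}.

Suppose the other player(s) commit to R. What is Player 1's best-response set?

u_1(A vs R) = 5
u_1(B vs R) = 7
u_1(C vs R) = 2
max payoff 7 at {B}

BR_1 = {B}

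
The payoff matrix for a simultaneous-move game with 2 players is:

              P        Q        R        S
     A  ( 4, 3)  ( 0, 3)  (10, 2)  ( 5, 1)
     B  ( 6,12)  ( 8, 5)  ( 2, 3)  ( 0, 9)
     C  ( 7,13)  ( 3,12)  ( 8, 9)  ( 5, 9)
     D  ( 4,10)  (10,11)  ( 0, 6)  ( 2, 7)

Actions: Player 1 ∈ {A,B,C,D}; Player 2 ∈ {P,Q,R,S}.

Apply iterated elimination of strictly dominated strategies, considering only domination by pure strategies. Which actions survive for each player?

P2 drop R (P beats it: A:3>2 B:12>3 C:13>9 D:10>6)
P2 drop S (P beats it: A:3>1 B:12>9 C:13>9 D:10>7)
P1 drop A (B beats it: P:6>4 Q:8>0)
P1→{B,C,D} P2→{P,Q}

Remaining: P1:{B,C,D} P2:{P,Q}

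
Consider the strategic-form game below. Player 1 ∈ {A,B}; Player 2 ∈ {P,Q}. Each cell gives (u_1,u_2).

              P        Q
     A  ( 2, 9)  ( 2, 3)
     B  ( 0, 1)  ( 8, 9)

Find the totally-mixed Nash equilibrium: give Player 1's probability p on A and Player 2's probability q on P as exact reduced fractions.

P1 indiff ⇒ q·2+(1-q)·2 = q·0+(1-q)·8 ⇒ q(2) = (1-q)(6) ⇒ q = 3/4
P2 indiff ⇒ p·9+(1-p)·1 = p·3+(1-p)·9 ⇒ p(6) = (1-p)(8) ⇒ p = 4/7

P1 mixes 4/7 on A; P2 mixes 3/4 on P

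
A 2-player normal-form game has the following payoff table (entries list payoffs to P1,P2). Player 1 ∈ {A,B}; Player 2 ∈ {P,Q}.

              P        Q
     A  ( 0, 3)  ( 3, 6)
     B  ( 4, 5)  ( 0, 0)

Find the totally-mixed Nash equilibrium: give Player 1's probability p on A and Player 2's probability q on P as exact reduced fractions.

p=5/8, q=3/7

P1 indiff ⇒ q·0+(1-q)·3 = q·4+(1-q)·0 ⇒ q(-4) = (1-q)(-3) ⇒ q = 3/7
P2 indiff ⇒ p·3+(1-p)·5 = p·6+(1-p)·0 ⇒ p(-3) = (1-p)(-5) ⇒ p = 5/8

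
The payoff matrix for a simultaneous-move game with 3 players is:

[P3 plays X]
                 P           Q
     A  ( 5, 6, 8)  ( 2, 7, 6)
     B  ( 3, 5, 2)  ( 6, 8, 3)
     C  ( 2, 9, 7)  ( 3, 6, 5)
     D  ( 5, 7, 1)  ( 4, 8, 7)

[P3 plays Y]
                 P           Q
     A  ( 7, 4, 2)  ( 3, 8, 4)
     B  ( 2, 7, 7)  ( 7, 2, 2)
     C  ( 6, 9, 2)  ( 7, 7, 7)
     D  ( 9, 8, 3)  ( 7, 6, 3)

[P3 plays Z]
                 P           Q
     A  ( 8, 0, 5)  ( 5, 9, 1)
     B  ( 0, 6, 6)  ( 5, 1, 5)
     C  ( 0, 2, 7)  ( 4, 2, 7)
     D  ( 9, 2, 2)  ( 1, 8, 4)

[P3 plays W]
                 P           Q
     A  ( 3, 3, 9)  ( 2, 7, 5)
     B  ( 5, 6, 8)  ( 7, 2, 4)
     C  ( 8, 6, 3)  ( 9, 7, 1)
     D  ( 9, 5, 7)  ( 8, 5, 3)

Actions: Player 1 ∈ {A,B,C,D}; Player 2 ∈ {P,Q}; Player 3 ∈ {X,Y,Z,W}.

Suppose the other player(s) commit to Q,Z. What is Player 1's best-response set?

P1 best: {A,B}

u_1(A vs Q,Z) = 5
u_1(B vs Q,Z) = 5
u_1(C vs Q,Z) = 4
u_1(D vs Q,Z) = 1
max payoff 5 at {A,B}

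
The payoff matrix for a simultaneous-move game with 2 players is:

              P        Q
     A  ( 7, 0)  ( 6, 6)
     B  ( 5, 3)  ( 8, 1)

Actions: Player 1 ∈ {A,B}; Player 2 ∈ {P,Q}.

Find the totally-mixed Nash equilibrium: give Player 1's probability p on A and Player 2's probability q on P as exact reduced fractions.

p=1/4, q=1/2

P1 indiff ⇒ q·7+(1-q)·6 = q·5+(1-q)·8 ⇒ q(2) = (1-q)(2) ⇒ q = 1/2
P2 indiff ⇒ p·0+(1-p)·3 = p·6+(1-p)·1 ⇒ p(-6) = (1-p)(-2) ⇒ p = 1/4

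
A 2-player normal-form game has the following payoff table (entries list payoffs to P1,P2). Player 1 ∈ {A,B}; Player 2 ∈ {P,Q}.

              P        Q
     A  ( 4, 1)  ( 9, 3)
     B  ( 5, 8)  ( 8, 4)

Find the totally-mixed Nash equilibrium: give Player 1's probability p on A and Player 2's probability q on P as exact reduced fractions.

P1 indiff ⇒ q·4+(1-q)·9 = q·5+(1-q)·8 ⇒ q(-1) = (1-q)(-1) ⇒ q = 1/2
P2 indiff ⇒ p·1+(1-p)·8 = p·3+(1-p)·4 ⇒ p(-2) = (1-p)(-4) ⇒ p = 2/3

P1 mixes 2/3 on A; P2 mixes 1/2 on P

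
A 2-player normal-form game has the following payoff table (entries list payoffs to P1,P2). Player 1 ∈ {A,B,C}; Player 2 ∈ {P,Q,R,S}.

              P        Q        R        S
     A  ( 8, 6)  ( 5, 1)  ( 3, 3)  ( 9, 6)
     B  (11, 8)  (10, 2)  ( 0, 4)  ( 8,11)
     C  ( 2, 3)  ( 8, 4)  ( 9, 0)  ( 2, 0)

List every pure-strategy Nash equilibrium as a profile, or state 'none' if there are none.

(A,P): not NE [P1→B gives 11>8]
(A,Q): not NE [P1→B gives 10>5; P2→S gives 6>1]
(A,R): not NE [P1→C gives 9>3; P2→S gives 6>3]
(A,S): NE
(B,P): not NE [P2→S gives 11>8]
(B,Q): not NE [P2→S gives 11>2]
(B,R): not NE [P1→C gives 9>0; P2→S gives 11>4]
(B,S): not NE [P1→A gives 9>8]
(C,P): not NE [P1→B gives 11>2; P2→Q gives 4>3]
(C,Q): not NE [P1→B gives 10>8]
(C,R): not NE [P2→Q gives 4>0]
(C,S): not NE [P1→A gives 9>2; P2→Q gives 4>0]

Nash profiles: (A,S)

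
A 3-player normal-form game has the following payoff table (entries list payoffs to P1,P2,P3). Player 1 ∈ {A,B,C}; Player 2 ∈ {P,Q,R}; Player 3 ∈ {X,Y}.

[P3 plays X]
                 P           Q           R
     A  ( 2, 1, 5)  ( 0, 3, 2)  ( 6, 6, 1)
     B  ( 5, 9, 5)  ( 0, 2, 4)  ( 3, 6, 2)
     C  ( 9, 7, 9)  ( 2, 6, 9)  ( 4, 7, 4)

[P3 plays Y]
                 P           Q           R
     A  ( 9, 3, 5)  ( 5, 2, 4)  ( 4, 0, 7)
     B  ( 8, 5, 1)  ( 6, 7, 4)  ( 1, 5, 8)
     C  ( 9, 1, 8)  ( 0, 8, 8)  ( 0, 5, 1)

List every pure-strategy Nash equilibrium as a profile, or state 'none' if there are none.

(A,P,X): not NE [P1→C gives 9>2; P2→R gives 6>1]
(A,P,Y): NE
(A,Q,X): not NE [P1→C gives 2>0; P2→R gives 6>3; P3→Y gives 4>2]
(A,Q,Y): not NE [P1→B gives 6>5; P2→P gives 3>2]
(A,R,X): not NE [P3→Y gives 7>1]
(A,R,Y): not NE [P2→P gives 3>0]
(B,P,X): not NE [P1→C gives 9>5]
(B,P,Y): not NE [P1→C gives 9>8; P2→Q gives 7>5; P3→X gives 5>1]
(B,Q,X): not NE [P1→C gives 2>0; P2→P gives 9>2]
(B,Q,Y): NE
(B,R,X): not NE [P1→A gives 6>3; P2→P gives 9>6; P3→Y gives 8>2]
(B,R,Y): not NE [P1→A gives 4>1; P2→Q gives 7>5]
(C,P,X): NE
(C,P,Y): not NE [P2→Q gives 8>1; P3→X gives 9>8]
(C,Q,X): not NE [P2→R gives 7>6]
(C,Q,Y): not NE [P1→B gives 6>0; P3→X gives 9>8]
(C,R,X): not NE [P1→A gives 6>4]
(C,R,Y): not NE [P1→A gives 4>0; P2→Q gives 8>5; P3→X gives 4>1]

NE set: (A,P,Y), (B,Q,Y), (C,P,X)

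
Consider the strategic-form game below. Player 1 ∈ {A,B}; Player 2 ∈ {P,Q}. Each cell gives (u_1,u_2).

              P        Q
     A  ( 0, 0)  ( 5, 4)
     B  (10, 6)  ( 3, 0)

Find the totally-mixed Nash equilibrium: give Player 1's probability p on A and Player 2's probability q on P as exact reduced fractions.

P1 mixes 3/5 on A; P2 mixes 1/6 on P

P1 indiff ⇒ q·0+(1-q)·5 = q·10+(1-q)·3 ⇒ q(-10) = (1-q)(-2) ⇒ q = 1/6
P2 indiff ⇒ p·0+(1-p)·6 = p·4+(1-p)·0 ⇒ p(-4) = (1-p)(-6) ⇒ p = 3/5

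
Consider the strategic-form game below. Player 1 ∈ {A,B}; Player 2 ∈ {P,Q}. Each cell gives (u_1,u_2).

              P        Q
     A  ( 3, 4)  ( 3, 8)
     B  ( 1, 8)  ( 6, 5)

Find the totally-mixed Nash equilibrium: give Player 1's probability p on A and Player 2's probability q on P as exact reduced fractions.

P1 indiff ⇒ q·3+(1-q)·3 = q·1+(1-q)·6 ⇒ q(2) = (1-q)(3) ⇒ q = 3/5
P2 indiff ⇒ p·4+(1-p)·8 = p·8+(1-p)·5 ⇒ p(-4) = (1-p)(-3) ⇒ p = 3/7

(p,q) = (3/7, 3/5)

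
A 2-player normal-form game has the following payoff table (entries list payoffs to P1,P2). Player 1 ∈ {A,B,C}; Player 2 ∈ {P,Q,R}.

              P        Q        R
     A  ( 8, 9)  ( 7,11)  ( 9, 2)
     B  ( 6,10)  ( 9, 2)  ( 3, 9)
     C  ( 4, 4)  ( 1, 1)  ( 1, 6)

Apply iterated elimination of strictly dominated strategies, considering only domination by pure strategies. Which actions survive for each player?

Survivors P1:{A,B} P2:{P,Q}

P1 drop C (A beats it: P:8>4 Q:7>1 R:9>1)
P2 drop R (P beats it: A:9>2 B:10>9)
P1→{A,B} P2→{P,Q}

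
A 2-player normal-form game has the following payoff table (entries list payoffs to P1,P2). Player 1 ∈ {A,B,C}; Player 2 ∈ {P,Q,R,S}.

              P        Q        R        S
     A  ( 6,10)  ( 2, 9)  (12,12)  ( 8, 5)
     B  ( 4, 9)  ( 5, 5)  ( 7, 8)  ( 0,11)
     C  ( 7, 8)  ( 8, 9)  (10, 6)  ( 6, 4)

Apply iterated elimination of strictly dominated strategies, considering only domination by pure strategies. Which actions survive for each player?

P1 drop B (C beats it: P:7>4 Q:8>5 R:10>7 S:6>0)
P2 drop S (P beats it: A:10>5 C:8>4)
P1→{A,C} P2→{P,Q,R}

Survivors P1:{A,C} P2:{P,Q,R}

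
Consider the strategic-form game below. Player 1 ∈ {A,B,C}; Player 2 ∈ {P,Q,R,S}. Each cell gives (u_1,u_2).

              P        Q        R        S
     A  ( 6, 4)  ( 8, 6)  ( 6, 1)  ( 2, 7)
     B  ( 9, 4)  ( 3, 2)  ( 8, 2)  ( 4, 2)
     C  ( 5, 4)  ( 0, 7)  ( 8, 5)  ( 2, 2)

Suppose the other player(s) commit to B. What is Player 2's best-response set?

u_2(P vs B) = 4
u_2(Q vs B) = 2
u_2(R vs B) = 2
u_2(S vs B) = 2
max payoff 4 at {P}

P2 best: {P}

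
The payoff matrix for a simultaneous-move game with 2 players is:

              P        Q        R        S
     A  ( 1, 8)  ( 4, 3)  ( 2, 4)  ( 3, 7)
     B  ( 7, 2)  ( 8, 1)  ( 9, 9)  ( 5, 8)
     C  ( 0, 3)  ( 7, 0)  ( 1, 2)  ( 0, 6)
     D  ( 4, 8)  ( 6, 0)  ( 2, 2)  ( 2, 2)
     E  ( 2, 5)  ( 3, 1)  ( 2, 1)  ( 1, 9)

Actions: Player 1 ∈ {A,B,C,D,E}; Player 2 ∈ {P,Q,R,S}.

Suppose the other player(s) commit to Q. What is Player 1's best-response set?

u_1(A vs Q) = 4
u_1(B vs Q) = 8
u_1(C vs Q) = 7
u_1(D vs Q) = 6
u_1(E vs Q) = 3
max payoff 8 at {B}

BR_1 = {B}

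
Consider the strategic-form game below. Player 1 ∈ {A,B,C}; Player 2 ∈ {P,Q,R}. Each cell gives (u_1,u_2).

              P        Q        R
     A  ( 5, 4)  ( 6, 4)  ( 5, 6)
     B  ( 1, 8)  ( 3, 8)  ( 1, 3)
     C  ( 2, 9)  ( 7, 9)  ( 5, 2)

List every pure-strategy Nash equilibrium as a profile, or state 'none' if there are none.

(A,P): not NE [P2→R gives 6>4]
(A,Q): not NE [P1→C gives 7>6; P2→R gives 6>4]
(A,R): NE
(B,P): not NE [P1→A gives 5>1]
(B,Q): not NE [P1→C gives 7>3]
(B,R): not NE [P1→C gives 5>1; P2→Q gives 8>3]
(C,P): not NE [P1→A gives 5>2]
(C,Q): NE
(C,R): not NE [P2→Q gives 9>2]

PSNE = {(A,R), (C,Q)}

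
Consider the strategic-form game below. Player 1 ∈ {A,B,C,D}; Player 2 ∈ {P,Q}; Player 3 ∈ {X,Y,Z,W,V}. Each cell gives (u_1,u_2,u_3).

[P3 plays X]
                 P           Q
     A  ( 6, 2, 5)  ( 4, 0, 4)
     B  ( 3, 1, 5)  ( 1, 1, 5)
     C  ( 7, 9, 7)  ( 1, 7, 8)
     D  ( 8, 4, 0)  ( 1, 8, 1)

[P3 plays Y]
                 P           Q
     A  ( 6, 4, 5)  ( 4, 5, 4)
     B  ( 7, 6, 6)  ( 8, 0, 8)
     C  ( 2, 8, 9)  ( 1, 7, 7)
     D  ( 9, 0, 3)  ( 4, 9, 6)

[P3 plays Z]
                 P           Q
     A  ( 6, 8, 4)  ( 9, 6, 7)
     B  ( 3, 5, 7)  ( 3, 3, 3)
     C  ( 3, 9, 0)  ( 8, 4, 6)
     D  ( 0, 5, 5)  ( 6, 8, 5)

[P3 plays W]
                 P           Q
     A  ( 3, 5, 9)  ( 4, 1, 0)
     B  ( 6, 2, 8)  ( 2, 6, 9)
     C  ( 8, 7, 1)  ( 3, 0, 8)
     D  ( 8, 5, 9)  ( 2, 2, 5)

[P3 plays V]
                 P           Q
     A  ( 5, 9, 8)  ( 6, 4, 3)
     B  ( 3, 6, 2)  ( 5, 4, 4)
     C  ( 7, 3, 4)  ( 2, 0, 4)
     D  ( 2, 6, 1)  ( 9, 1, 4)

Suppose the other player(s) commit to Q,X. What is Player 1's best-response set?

argmax u_1 = {A}

u_1(A vs Q,X) = 4
u_1(B vs Q,X) = 1
u_1(C vs Q,X) = 1
u_1(D vs Q,X) = 1
max payoff 4 at {A}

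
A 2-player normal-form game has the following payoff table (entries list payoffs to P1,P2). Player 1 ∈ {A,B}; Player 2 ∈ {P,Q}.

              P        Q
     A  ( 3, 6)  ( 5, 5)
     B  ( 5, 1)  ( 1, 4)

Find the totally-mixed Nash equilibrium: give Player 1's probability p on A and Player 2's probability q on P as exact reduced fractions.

(p,q) = (3/4, 2/3)

P1 indiff ⇒ q·3+(1-q)·5 = q·5+(1-q)·1 ⇒ q(-2) = (1-q)(-4) ⇒ q = 2/3
P2 indiff ⇒ p·6+(1-p)·1 = p·5+(1-p)·4 ⇒ p(1) = (1-p)(3) ⇒ p = 3/4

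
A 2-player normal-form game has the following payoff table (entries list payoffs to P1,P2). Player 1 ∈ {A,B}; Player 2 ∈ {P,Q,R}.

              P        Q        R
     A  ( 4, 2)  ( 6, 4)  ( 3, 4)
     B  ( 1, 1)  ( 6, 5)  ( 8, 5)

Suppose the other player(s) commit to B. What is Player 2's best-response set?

u_2(P vs B) = 1
u_2(Q vs B) = 5
u_2(R vs B) = 5
max payoff 5 at {Q,R}

P2 best: {Q,R}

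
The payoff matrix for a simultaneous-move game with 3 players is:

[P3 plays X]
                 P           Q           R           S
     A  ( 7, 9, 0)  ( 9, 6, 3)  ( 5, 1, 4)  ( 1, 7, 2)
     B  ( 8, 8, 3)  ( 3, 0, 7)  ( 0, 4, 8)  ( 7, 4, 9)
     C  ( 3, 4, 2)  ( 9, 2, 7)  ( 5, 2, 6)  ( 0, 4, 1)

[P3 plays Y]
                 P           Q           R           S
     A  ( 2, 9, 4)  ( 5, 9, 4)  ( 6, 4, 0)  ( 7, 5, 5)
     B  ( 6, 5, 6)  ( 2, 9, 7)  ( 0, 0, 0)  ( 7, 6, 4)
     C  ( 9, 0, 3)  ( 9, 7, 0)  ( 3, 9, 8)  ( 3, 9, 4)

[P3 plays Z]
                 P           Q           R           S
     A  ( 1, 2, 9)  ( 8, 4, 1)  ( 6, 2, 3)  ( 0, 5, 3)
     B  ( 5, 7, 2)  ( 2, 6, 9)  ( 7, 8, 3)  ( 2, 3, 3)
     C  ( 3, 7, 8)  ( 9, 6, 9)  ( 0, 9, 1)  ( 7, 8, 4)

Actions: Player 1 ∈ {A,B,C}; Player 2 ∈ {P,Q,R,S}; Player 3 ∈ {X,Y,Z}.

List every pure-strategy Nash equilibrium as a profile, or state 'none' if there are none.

PSNE: ∅

(A,P,X): not NE [P1→B gives 8>7; P3→Z gives 9>0]
(A,P,Y): not NE [P1→C gives 9>2; P3→Z gives 9>4]
(A,P,Z): not NE [P1→B gives 5>1; P2→S gives 5>2]
(A,Q,X): not NE [P2→P gives 9>6; P3→Y gives 4>3]
(A,Q,Y): not NE [P1→C gives 9>5]
(A,Q,Z): not NE [P1→C gives 9>8; P2→S gives 5>4; P3→Y gives 4>1]
(A,R,X): not NE [P2→P gives 9>1]
(A,R,Y): not NE [P2→Q gives 9>4; P3→X gives 4>0]
(A,R,Z): not NE [P1→B gives 7>6; P2→S gives 5>2; P3→X gives 4>3]
(A,S,X): not NE [P1→B gives 7>1; P2→P gives 9>7; P3→Y gives 5>2]
(A,S,Y): not NE [P2→Q gives 9>5]
(A,S,Z): not NE [P1→C gives 7>0; P3→Y gives 5>3]
(B,P,X): not NE [P3→Y gives 6>3]
(B,P,Y): not NE [P1→C gives 9>6; P2→Q gives 9>5]
(B,P,Z): not NE [P2→R gives 8>7; P3→Y gives 6>2]
(B,Q,X): not NE [P1→C gives 9>3; P2→P gives 8>0; P3→Z gives 9>7]
(B,Q,Y): not NE [P1→C gives 9>2; P3→Z gives 9>7]
(B,Q,Z): not NE [P1→C gives 9>2; P2→R gives 8>6]
(B,R,X): not NE [P1→C gives 5>0; P2→P gives 8>4]
(B,R,Y): not NE [P1→A gives 6>0; P2→Q gives 9>0; P3→X gives 8>0]
(B,R,Z): not NE [P3→X gives 8>3]
(B,S,X): not NE [P2→P gives 8>4]
(B,S,Y): not NE [P2→Q gives 9>6; P3→X gives 9>4]
(B,S,Z): not NE [P1→C gives 7>2; P2→R gives 8>3; P3→X gives 9>3]
(C,P,X): not NE [P1→B gives 8>3; P3→Z gives 8>2]
(C,P,Y): not NE [P2→S gives 9>0; P3→Z gives 8>3]
(C,P,Z): not NE [P1→B gives 5>3; P2→R gives 9>7]
(C,Q,X): not NE [P2→S gives 4>2; P3→Z gives 9>7]
(C,Q,Y): not NE [P2→S gives 9>7; P3→Z gives 9>0]
(C,Q,Z): not NE [P2→R gives 9>6]
(C,R,X): not NE [P2→S gives 4>2; P3→Y gives 8>6]
(C,R,Y): not NE [P1→A gives 6>3]
(C,R,Z): not NE [P1→B gives 7>0; P3→Y gives 8>1]
(C,S,X): not NE [P1→B gives 7>0; P3→Z gives 4>1]
(C,S,Y): not NE [P1→B gives 7>3]
(C,S,Z): not NE [P2→R gives 9>8]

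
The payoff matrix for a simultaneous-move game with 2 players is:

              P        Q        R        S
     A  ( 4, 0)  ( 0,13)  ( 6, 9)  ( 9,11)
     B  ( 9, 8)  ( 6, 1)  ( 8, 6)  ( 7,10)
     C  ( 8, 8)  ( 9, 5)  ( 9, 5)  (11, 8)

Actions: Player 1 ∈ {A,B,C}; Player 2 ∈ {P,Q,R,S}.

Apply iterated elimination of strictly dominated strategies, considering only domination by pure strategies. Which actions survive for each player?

IESDS → P1:{B,C} P2:{P,S}

P1 drop A (C beats it: P:8>4 Q:9>0 R:9>6 S:11>9)
P2 drop Q (P beats it: B:8>1 C:8>5)
P2 drop R (P beats it: B:8>6 C:8>5)
P1→{B,C} P2→{P,S}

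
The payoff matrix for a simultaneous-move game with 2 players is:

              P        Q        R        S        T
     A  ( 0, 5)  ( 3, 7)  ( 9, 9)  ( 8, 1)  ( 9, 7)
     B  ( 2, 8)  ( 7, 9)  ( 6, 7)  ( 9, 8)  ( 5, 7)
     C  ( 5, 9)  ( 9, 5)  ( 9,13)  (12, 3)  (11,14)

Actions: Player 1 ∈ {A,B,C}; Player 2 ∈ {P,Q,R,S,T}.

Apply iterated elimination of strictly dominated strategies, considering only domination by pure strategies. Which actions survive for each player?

P1 drop B (C beats it: P:5>2 Q:9>7 R:9>6 S:12>9 T:11>5)
P2 drop P (R beats it: A:9>5 C:13>9)
P2 drop Q (R beats it: A:9>7 C:13>5)
P2 drop S (R beats it: A:9>1 C:13>3)
P1→{A,C} P2→{R,T}

IESDS → P1:{A,C} P2:{R,T}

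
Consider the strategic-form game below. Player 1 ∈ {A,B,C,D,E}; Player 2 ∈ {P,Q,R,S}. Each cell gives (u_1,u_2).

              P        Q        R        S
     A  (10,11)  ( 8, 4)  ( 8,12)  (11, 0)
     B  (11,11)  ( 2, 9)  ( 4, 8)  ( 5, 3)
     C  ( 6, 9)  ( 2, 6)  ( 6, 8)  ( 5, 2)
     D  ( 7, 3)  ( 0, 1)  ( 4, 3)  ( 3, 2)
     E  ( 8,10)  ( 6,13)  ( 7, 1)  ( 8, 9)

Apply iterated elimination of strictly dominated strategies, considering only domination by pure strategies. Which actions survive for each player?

Survivors P1:{A,B} P2:{P,R}

P1 drop C (A beats it: P:10>6 Q:8>2 R:8>6 S:11>5)
P1 drop D (A beats it: P:10>7 Q:8>0 R:8>4 S:11>3)
P1 drop E (A beats it: P:10>8 Q:8>6 R:8>7 S:11>8)
P2 drop Q (P beats it: A:11>4 B:11>9)
P2 drop S (P beats it: A:11>0 B:11>3)
P1→{A,B} P2→{P,R}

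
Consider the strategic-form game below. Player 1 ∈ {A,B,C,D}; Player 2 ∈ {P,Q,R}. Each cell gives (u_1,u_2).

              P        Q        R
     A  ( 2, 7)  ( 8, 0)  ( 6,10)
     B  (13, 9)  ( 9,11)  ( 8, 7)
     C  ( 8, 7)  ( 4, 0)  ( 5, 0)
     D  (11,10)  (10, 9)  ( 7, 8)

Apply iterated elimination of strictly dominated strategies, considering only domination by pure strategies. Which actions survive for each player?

Survivors P1:{B,D} P2:{P,Q}

P1 drop A (B beats it: P:13>2 Q:9>8 R:8>6)
P1 drop C (B beats it: P:13>8 Q:9>4 R:8>5)
P2 drop R (P beats it: B:9>7 D:10>8)
P1→{B,D} P2→{P,Q}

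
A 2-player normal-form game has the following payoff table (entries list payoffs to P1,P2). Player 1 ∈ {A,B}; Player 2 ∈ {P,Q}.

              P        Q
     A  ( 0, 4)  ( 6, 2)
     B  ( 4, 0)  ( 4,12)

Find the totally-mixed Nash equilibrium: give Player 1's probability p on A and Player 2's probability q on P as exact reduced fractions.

P1 mixes 6/7 on A; P2 mixes 1/3 on P

P1 indiff ⇒ q·0+(1-q)·6 = q·4+(1-q)·4 ⇒ q(-4) = (1-q)(-2) ⇒ q = 1/3
P2 indiff ⇒ p·4+(1-p)·0 = p·2+(1-p)·12 ⇒ p(2) = (1-p)(12) ⇒ p = 6/7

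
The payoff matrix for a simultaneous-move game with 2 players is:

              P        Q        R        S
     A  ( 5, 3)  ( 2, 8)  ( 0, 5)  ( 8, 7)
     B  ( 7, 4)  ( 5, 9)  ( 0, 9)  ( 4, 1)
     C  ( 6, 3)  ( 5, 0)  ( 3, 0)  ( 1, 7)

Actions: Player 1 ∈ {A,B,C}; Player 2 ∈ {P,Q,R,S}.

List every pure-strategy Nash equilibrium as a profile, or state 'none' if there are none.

(A,P): not NE [P1→B gives 7>5; P2→Q gives 8>3]
(A,Q): not NE [P1→C gives 5>2]
(A,R): not NE [P1→C gives 3>0; P2→Q gives 8>5]
(A,S): not NE [P2→Q gives 8>7]
(B,P): not NE [P2→R gives 9>4]
(B,Q): NE
(B,R): not NE [P1→C gives 3>0]
(B,S): not NE [P1→A gives 8>4; P2→R gives 9>1]
(C,P): not NE [P1→B gives 7>6; P2→S gives 7>3]
(C,Q): not NE [P2→S gives 7>0]
(C,R): not NE [P2→S gives 7>0]
(C,S): not NE [P1→A gives 8>1]

NE set: (B,Q)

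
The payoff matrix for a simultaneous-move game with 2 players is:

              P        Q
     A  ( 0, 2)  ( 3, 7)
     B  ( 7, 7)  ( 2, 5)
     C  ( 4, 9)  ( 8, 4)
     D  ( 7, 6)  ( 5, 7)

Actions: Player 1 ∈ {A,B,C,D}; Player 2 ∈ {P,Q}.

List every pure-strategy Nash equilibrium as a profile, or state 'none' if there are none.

(A,P): not NE [P1→D gives 7>0; P2→Q gives 7>2]
(A,Q): not NE [P1→C gives 8>3]
(B,P): NE
(B,Q): not NE [P1→C gives 8>2; P2→P gives 7>5]
(C,P): not NE [P1→D gives 7>4]
(C,Q): not NE [P2→P gives 9>4]
(D,P): not NE [P2→Q gives 7>6]
(D,Q): not NE [P1→C gives 8>5]

NE set: (B,P)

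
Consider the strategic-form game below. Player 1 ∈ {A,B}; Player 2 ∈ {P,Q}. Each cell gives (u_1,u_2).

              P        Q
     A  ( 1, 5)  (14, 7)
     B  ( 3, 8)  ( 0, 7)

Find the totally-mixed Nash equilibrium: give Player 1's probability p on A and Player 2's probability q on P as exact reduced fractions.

P1 indiff ⇒ q·1+(1-q)·14 = q·3+(1-q)·0 ⇒ q(-2) = (1-q)(-14) ⇒ q = 7/8
P2 indiff ⇒ p·5+(1-p)·8 = p·7+(1-p)·7 ⇒ p(-2) = (1-p)(-1) ⇒ p = 1/3

(p,q) = (1/3, 7/8)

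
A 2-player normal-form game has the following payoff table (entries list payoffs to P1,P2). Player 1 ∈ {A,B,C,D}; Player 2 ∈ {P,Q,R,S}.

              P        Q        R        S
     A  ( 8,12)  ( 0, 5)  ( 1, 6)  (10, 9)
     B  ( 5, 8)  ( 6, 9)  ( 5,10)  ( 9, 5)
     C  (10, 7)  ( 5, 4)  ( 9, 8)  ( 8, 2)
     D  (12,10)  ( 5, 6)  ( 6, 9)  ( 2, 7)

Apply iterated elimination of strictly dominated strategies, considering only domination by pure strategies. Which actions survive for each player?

Survivors P1:{C,D} P2:{P,R}

P2 drop Q (R beats it: A:6>5 B:10>9 C:8>4 D:9>6)
P2 drop S (P beats it: A:12>9 B:8>5 C:7>2 D:10>7)
P1 drop A (C beats it: P:10>8 R:9>1)
P1 drop B (C beats it: P:10>5 R:9>5)
P1→{C,D} P2→{P,R}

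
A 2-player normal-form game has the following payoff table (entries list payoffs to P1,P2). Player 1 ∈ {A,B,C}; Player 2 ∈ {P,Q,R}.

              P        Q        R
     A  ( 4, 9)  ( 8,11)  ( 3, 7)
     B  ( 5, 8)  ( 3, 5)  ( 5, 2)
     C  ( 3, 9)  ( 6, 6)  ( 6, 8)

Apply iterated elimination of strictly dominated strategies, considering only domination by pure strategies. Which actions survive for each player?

P2 drop R (P beats it: A:9>7 B:8>2 C:9>8)
P1 drop C (A beats it: P:4>3 Q:8>6)
P1→{A,B} P2→{P,Q}

Remaining: P1:{A,B} P2:{P,Q}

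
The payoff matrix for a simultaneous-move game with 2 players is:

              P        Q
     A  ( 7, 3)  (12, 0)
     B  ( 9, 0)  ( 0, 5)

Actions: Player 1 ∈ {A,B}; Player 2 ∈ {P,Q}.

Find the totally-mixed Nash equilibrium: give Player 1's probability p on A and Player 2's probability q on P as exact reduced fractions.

P1 indiff ⇒ q·7+(1-q)·12 = q·9+(1-q)·0 ⇒ q(-2) = (1-q)(-12) ⇒ q = 6/7
P2 indiff ⇒ p·3+(1-p)·0 = p·0+(1-p)·5 ⇒ p(3) = (1-p)(5) ⇒ p = 5/8

P1 mixes 5/8 on A; P2 mixes 6/7 on P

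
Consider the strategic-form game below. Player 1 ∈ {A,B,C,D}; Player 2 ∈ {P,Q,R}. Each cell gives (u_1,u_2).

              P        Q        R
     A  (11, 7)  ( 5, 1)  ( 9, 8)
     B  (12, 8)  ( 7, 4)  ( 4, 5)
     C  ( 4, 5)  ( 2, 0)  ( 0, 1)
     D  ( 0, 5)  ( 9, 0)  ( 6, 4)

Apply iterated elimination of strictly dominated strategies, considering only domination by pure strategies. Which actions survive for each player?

P1 drop C (A beats it: P:11>4 Q:5>2 R:9>0)
P2 drop Q (P beats it: A:7>1 B:8>4 D:5>0)
P1 drop D (A beats it: P:11>0 R:9>6)
P1→{A,B} P2→{P,R}

Remaining: P1:{A,B} P2:{P,R}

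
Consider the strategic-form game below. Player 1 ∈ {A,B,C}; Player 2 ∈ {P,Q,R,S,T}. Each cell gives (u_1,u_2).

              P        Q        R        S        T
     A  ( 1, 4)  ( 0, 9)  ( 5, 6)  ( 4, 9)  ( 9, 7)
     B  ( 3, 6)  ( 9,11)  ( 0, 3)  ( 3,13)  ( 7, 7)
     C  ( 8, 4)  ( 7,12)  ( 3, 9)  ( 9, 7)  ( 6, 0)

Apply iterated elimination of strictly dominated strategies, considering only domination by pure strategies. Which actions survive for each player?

P2 drop P (Q beats it: A:9>4 B:11>6 C:12>4)
P2 drop R (Q beats it: A:9>6 B:11>3 C:12>9)
P2 drop T (Q beats it: A:9>7 B:11>7 C:12>0)
P1 drop A (C beats it: Q:7>0 S:9>4)
P1→{B,C} P2→{Q,S}

Remaining: P1:{B,C} P2:{Q,S}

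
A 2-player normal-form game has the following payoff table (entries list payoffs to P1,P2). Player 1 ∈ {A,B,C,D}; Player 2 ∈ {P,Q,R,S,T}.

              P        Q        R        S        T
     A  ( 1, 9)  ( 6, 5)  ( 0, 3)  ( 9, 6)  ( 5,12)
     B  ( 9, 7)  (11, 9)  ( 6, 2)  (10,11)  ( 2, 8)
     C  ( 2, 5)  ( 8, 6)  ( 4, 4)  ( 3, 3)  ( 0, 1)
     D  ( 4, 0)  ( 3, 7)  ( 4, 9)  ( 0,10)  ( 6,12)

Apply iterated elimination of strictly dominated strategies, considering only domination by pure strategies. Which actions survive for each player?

Remaining: P1:{A,B,D} P2:{S,T}

P1 drop C (B beats it: P:9>2 Q:11>8 R:6>4 S:10>3 T:2>0)
P2 drop P (T beats it: A:12>9 B:8>7 D:12>0)
P2 drop Q (S beats it: A:6>5 B:11>9 D:10>7)
P2 drop R (S beats it: A:6>3 B:11>2 D:10>9)
P1→{A,B,D} P2→{S,T}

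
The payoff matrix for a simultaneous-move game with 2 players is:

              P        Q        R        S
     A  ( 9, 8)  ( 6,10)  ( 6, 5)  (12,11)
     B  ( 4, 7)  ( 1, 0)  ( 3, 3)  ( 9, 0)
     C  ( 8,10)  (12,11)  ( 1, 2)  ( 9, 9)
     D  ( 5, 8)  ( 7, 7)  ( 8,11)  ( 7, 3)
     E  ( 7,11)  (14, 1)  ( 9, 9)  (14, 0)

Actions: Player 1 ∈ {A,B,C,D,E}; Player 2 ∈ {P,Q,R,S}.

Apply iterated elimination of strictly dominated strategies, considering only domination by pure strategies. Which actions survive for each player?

P1 drop B (A beats it: P:9>4 Q:6>1 R:6>3 S:12>9)
P1 drop D (E beats it: P:7>5 Q:14>7 R:9>8 S:14>7)
P2 drop R (P beats it: A:8>5 C:10>2 E:11>9)
P1→{A,C,E} P2→{P,Q,S}

Remaining: P1:{A,C,E} P2:{P,Q,S}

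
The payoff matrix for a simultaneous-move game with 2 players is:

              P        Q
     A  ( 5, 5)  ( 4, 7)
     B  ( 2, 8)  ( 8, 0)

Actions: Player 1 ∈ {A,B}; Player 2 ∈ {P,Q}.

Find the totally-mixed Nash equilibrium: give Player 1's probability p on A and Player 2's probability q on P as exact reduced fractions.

p=4/5, q=4/7

P1 indiff ⇒ q·5+(1-q)·4 = q·2+(1-q)·8 ⇒ q(3) = (1-q)(4) ⇒ q = 4/7
P2 indiff ⇒ p·5+(1-p)·8 = p·7+(1-p)·0 ⇒ p(-2) = (1-p)(-8) ⇒ p = 4/5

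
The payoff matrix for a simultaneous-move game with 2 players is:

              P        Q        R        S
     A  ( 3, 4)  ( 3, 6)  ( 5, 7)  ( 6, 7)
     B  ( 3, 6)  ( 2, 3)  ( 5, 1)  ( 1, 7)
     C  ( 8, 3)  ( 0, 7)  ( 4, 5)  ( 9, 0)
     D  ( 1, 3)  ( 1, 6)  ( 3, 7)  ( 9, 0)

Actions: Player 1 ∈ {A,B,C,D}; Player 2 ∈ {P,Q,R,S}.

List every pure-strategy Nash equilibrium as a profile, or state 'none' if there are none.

NE set: (A,R)

(A,P): not NE [P1→C gives 8>3; P2→S gives 7>4]
(A,Q): not NE [P2→S gives 7>6]
(A,R): NE
(A,S): not NE [P1→D gives 9>6]
(B,P): not NE [P1→C gives 8>3; P2→S gives 7>6]
(B,Q): not NE [P1→A gives 3>2; P2→S gives 7>3]
(B,R): not NE [P2→S gives 7>1]
(B,S): not NE [P1→D gives 9>1]
(C,P): not NE [P2→Q gives 7>3]
(C,Q): not NE [P1→A gives 3>0]
(C,R): not NE [P1→B gives 5>4; P2→Q gives 7>5]
(C,S): not NE [P2→Q gives 7>0]
(D,P): not NE [P1→C gives 8>1; P2→R gives 7>3]
(D,Q): not NE [P1→A gives 3>1; P2→R gives 7>6]
(D,R): not NE [P1→B gives 5>3]
(D,S): not NE [P2→R gives 7>0]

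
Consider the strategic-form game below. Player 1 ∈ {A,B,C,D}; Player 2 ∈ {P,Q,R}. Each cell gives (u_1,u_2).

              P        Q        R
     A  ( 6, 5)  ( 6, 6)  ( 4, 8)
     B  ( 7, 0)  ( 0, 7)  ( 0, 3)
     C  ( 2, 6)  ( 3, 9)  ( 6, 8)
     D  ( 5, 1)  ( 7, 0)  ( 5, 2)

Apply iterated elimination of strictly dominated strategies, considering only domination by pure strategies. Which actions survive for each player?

P2 drop P (R beats it: A:8>5 B:3>0 C:8>6 D:2>1)
P1 drop A (D beats it: Q:7>6 R:5>4)
P1 drop B (C beats it: Q:3>0 R:6>0)
P1→{C,D} P2→{Q,R}

IESDS → P1:{C,D} P2:{Q,R}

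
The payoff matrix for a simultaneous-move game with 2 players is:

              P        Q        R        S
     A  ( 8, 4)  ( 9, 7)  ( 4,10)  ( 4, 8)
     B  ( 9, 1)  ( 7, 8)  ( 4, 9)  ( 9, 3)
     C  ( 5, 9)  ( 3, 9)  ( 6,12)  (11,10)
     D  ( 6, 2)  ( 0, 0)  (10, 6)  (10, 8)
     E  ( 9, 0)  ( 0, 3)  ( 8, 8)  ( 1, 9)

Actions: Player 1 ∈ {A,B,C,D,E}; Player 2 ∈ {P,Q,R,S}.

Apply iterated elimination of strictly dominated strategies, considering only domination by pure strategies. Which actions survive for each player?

P2 drop P (R beats it: A:10>4 B:9>1 C:12>9 D:6>2 E:8>0)
P2 drop Q (R beats it: A:10>7 B:9>8 C:12>9 D:6>0 E:8>3)
P1 drop A (C beats it: R:6>4 S:11>4)
P1 drop B (C beats it: R:6>4 S:11>9)
P1 drop E (D beats it: R:10>8 S:10>1)
P1→{C,D} P2→{R,S}

Survivors P1:{C,D} P2:{R,S}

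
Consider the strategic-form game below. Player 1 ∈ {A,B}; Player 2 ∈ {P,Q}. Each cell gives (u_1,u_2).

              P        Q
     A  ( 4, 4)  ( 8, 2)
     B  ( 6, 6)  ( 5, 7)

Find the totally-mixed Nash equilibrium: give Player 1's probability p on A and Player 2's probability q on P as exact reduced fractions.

p=1/3, q=3/5

P1 indiff ⇒ q·4+(1-q)·8 = q·6+(1-q)·5 ⇒ q(-2) = (1-q)(-3) ⇒ q = 3/5
P2 indiff ⇒ p·4+(1-p)·6 = p·2+(1-p)·7 ⇒ p(2) = (1-p)(1) ⇒ p = 1/3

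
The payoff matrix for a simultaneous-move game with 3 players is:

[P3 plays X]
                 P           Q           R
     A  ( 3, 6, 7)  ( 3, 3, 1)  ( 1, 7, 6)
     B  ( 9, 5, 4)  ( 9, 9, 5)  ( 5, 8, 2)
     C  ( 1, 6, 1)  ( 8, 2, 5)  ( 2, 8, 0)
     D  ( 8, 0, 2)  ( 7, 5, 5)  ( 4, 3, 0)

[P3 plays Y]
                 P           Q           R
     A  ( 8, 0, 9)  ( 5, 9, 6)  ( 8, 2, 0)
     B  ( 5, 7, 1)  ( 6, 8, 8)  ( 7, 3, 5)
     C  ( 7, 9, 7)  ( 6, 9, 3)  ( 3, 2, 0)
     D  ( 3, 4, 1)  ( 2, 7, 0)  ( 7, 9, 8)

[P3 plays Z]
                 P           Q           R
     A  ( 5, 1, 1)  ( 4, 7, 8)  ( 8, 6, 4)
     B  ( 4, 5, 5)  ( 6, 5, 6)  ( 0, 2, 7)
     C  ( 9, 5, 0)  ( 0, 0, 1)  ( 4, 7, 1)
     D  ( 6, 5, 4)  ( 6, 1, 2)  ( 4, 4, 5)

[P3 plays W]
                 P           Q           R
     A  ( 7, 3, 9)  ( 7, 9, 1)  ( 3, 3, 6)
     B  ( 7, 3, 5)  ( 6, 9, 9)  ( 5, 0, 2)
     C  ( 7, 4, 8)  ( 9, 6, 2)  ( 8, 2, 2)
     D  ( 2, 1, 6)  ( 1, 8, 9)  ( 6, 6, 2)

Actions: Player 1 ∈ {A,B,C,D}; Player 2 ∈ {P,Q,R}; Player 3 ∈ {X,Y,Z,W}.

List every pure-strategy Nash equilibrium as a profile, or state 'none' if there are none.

(A,P,X): not NE [P1→B gives 9>3; P2→R gives 7>6; P3→W gives 9>7]
(A,P,Y): not NE [P2→Q gives 9>0]
(A,P,Z): not NE [P1→C gives 9>5; P2→Q gives 7>1; P3→W gives 9>1]
(A,P,W): not NE [P2→Q gives 9>3]
(A,Q,X): not NE [P1→B gives 9>3; P2→R gives 7>3; P3→Z gives 8>1]
(A,Q,Y): not NE [P1→C gives 6>5; P3→Z gives 8>6]
(A,Q,Z): not NE [P1→D gives 6>4]
(A,Q,W): not NE [P1→C gives 9>7; P3→Z gives 8>1]
(A,R,X): not NE [P1→B gives 5>1]
(A,R,Y): not NE [P2→Q gives 9>2; P3→W gives 6>0]
(A,R,Z): not NE [P2→Q gives 7>6; P3→W gives 6>4]
(A,R,W): not NE [P1→C gives 8>3; P2→Q gives 9>3]
(B,P,X): not NE [P2→Q gives 9>5; P3→W gives 5>4]
(B,P,Y): not NE [P1→A gives 8>5; P2→Q gives 8>7; P3→W gives 5>1]
(B,P,Z): not NE [P1→C gives 9>4]
(B,P,W): not NE [P2→Q gives 9>3]
(B,Q,X): not NE [P3→W gives 9>5]
(B,Q,Y): not NE [P3→W gives 9>8]
(B,Q,Z): not NE [P3→W gives 9>6]
(B,Q,W): not NE [P1→C gives 9>6]
(B,R,X): not NE [P2→Q gives 9>8; P3→Z gives 7>2]
(B,R,Y): not NE [P1→A gives 8>7; P2→Q gives 8>3; P3→Z gives 7>5]
(B,R,Z): not NE [P1→A gives 8>0; P2→Q gives 5>2]
(B,R,W): not NE [P1→C gives 8>5; P2→Q gives 9>0; P3→Z gives 7>2]
(C,P,X): not NE [P1→B gives 9>1; P2→R gives 8>6; P3→W gives 8>1]
(C,P,Y): not NE [P1→A gives 8>7; P3→W gives 8>7]
(C,P,Z): not NE [P2→R gives 7>5; P3→W gives 8>0]
(C,P,W): not NE [P2→Q gives 6>4]
(C,Q,X): not NE [P1→B gives 9>8; P2→R gives 8>2]
(C,Q,Y): not NE [P3→X gives 5>3]
(C,Q,Z): not NE [P1→D gives 6>0; P2→R gives 7>0; P3→X gives 5>1]
(C,Q,W): not NE [P3→X gives 5>2]
(C,R,X): not NE [P1→B gives 5>2; P3→W gives 2>0]
(C,R,Y): not NE [P1→A gives 8>3; P2→Q gives 9>2; P3→W gives 2>0]
(C,R,Z): not NE [P1→A gives 8>4; P3→W gives 2>1]
(C,R,W): not NE [P2→Q gives 6>2]
(D,P,X): not NE [P1→B gives 9>8; P2→Q gives 5>0; P3→W gives 6>2]
(D,P,Y): not NE [P1→A gives 8>3; P2→R gives 9>4; P3→W gives 6>1]
(D,P,Z): not NE [P1→C gives 9>6; P3→W gives 6>4]
(D,P,W): not NE [P1→C gives 7>2; P2→Q gives 8>1]
(D,Q,X): not NE [P1→B gives 9>7; P3→W gives 9>5]
(D,Q,Y): not NE [P1→C gives 6>2; P2→R gives 9>7; P3→W gives 9>0]
(D,Q,Z): not NE [P2→P gives 5>1; P3→W gives 9>2]
(D,Q,W): not NE [P1→C gives 9>1]
(D,R,X): not NE [P1→B gives 5>4; P2→Q gives 5>3; P3→Y gives 8>0]
(D,R,Y): not NE [P1→A gives 8>7]
(D,R,Z): not NE [P1→A gives 8>4; P2→P gives 5>4; P3→Y gives 8>5]
(D,R,W): not NE [P1→C gives 8>6; P2→Q gives 8>6; P3→Y gives 8>2]

No pure NE.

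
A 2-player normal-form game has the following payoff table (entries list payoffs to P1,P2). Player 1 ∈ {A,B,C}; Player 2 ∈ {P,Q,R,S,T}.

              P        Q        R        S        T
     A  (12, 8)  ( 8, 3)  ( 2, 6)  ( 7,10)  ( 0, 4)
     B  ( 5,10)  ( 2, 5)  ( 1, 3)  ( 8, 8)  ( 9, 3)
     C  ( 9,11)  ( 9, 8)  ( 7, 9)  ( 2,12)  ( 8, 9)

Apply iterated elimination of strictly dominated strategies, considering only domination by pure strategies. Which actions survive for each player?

Remaining: P1:{A,B} P2:{P,S}

P2 drop Q (P beats it: A:8>3 B:10>5 C:11>8)
P2 drop R (P beats it: A:8>6 B:10>3 C:11>9)
P2 drop T (P beats it: A:8>4 B:10>3 C:11>9)
P1 drop C (A beats it: P:12>9 S:7>2)
P1→{A,B} P2→{P,S}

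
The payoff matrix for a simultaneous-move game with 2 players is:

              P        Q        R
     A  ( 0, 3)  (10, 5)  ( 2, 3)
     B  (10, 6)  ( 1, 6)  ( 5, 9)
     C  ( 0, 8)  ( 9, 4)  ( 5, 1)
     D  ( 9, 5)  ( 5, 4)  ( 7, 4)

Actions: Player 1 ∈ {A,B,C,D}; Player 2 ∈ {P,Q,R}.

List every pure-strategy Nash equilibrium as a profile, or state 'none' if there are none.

(A,P): not NE [P1→B gives 10>0; P2→Q gives 5>3]
(A,Q): NE
(A,R): not NE [P1→D gives 7>2; P2→Q gives 5>3]
(B,P): not NE [P2→R gives 9>6]
(B,Q): not NE [P1→A gives 10>1; P2→R gives 9>6]
(B,R): not NE [P1→D gives 7>5]
(C,P): not NE [P1→B gives 10>0]
(C,Q): not NE [P1→A gives 10>9; P2→P gives 8>4]
(C,R): not NE [P1→D gives 7>5; P2→P gives 8>1]
(D,P): not NE [P1→B gives 10>9]
(D,Q): not NE [P1→A gives 10>5; P2→P gives 5>4]
(D,R): not NE [P2→P gives 5>4]

PSNE = {(A,Q)}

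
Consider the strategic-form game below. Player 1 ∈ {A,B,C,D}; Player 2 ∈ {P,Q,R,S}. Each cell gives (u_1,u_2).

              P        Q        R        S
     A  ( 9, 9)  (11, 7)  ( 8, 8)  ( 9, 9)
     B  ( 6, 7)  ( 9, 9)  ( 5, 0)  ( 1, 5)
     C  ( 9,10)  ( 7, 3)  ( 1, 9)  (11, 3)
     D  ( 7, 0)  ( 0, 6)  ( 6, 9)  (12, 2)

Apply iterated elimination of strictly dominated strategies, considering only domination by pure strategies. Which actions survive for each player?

P1 drop B (A beats it: P:9>6 Q:11>9 R:8>5 S:9>1)
P2 drop Q (R beats it: A:8>7 C:9>3 D:9>6)
P1→{A,C,D} P2→{P,R,S}

Survivors P1:{A,C,D} P2:{P,R,S}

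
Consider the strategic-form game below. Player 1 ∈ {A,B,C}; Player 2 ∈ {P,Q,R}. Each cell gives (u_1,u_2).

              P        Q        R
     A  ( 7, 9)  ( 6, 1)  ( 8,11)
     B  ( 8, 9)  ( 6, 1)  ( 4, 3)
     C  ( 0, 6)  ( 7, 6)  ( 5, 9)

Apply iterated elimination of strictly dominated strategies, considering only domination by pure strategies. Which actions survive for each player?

Remaining: P1:{A,B} P2:{P,R}

P2 drop Q (R beats it: A:11>1 B:3>1 C:9>6)
P1 drop C (A beats it: P:7>0 R:8>5)
P1→{A,B} P2→{P,R}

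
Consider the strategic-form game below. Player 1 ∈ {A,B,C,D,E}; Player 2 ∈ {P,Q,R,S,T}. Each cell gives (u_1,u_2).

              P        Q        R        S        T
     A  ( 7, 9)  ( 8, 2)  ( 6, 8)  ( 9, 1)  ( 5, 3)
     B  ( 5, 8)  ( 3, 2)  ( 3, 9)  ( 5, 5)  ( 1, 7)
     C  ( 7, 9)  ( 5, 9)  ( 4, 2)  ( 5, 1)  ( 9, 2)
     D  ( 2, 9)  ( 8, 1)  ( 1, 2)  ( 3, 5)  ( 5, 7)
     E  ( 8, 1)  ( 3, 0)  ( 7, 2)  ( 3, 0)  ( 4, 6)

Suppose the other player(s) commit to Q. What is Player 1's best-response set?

P1 best: {A,D}

u_1(A vs Q) = 8
u_1(B vs Q) = 3
u_1(C vs Q) = 5
u_1(D vs Q) = 8
u_1(E vs Q) = 3
max payoff 8 at {A,D}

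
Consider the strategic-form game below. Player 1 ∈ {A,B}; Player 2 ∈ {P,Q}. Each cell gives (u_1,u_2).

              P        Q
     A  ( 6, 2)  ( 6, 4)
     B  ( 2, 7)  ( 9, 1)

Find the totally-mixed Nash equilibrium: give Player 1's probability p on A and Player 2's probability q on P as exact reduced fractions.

P1 mixes 3/4 on A; P2 mixes 3/7 on P

P1 indiff ⇒ q·6+(1-q)·6 = q·2+(1-q)·9 ⇒ q(4) = (1-q)(3) ⇒ q = 3/7
P2 indiff ⇒ p·2+(1-p)·7 = p·4+(1-p)·1 ⇒ p(-2) = (1-p)(-6) ⇒ p = 3/4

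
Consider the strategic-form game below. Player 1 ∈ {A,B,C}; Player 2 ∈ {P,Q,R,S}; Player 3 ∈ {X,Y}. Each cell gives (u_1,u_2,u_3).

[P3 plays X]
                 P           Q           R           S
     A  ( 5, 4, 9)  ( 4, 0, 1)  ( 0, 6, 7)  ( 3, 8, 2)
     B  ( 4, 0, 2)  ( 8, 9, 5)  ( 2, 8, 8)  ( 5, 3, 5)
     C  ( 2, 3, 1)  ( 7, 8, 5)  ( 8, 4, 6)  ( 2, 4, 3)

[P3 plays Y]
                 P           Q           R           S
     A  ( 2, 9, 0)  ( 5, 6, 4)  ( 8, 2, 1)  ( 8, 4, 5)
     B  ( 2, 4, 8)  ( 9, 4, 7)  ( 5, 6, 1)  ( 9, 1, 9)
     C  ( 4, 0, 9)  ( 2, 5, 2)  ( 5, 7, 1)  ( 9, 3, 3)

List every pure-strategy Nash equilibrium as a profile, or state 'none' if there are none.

(A,P,X): not NE [P2→S gives 8>4]
(A,P,Y): not NE [P1→C gives 4>2; P3→X gives 9>0]
(A,Q,X): not NE [P1→B gives 8>4; P2→S gives 8>0; P3→Y gives 4>1]
(A,Q,Y): not NE [P1→B gives 9>5; P2→P gives 9>6]
(A,R,X): not NE [P1→C gives 8>0; P2→S gives 8>6]
(A,R,Y): not NE [P2→P gives 9>2; P3→X gives 7>1]
(A,S,X): not NE [P1→B gives 5>3; P3→Y gives 5>2]
(A,S,Y): not NE [P1→C gives 9>8; P2→P gives 9>4]
(B,P,X): not NE [P1→A gives 5>4; P2→Q gives 9>0; P3→Y gives 8>2]
(B,P,Y): not NE [P1→C gives 4>2; P2→R gives 6>4]
(B,Q,X): not NE [P3→Y gives 7>5]
(B,Q,Y): not NE [P2→R gives 6>4]
(B,R,X): not NE [P1→C gives 8>2; P2→Q gives 9>8]
(B,R,Y): not NE [P1→A gives 8>5; P3→X gives 8>1]
(B,S,X): not NE [P2→Q gives 9>3; P3→Y gives 9>5]
(B,S,Y): not NE [P2→R gives 6>1]
(C,P,X): not NE [P1→A gives 5>2; P2→Q gives 8>3; P3→Y gives 9>1]
(C,P,Y): not NE [P2→R gives 7>0]
(C,Q,X): not NE [P1→B gives 8>7]
(C,Q,Y): not NE [P1→B gives 9>2; P2→R gives 7>5; P3→X gives 5>2]
(C,R,X): not NE [P2→Q gives 8>4]
(C,R,Y): not NE [P1→A gives 8>5; P3→X gives 6>1]
(C,S,X): not NE [P1→B gives 5>2; P2→Q gives 8>4]
(C,S,Y): not NE [P2→R gives 7>3]

Equilibria: none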